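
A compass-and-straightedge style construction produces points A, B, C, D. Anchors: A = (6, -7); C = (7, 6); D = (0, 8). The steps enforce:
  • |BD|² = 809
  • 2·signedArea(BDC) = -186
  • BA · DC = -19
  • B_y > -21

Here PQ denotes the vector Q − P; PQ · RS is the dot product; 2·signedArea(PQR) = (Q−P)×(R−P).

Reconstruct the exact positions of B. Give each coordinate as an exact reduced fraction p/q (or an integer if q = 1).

B = (5, -20)

1. B_x = 5  [2·signedArea(BDC) = -186 ∩ BA · DC = -19]
2. B_y = -20  [2·signedArea(BDC) = -186 ∩ BA · DC = -19]
   → B = (5, -20)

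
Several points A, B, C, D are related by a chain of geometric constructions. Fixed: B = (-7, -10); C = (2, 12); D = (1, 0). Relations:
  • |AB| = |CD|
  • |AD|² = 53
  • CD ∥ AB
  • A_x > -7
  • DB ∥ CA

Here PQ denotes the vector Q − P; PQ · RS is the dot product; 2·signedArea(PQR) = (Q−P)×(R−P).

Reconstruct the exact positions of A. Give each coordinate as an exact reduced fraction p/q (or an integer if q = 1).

A = (-6, 2)

1. A_x = -6  [CD ∥ AB ∩ DB ∥ CA]
2. A_y = 2  [CD ∥ AB ∩ DB ∥ CA]
   → A = (-6, 2)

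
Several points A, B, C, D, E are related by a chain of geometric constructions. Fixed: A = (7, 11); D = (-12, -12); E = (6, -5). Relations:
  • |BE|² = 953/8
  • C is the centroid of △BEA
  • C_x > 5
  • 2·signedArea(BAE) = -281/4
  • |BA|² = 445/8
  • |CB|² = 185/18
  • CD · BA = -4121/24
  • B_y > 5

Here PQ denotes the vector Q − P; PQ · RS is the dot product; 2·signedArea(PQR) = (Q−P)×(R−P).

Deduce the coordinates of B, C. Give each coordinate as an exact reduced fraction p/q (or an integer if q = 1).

B = (9/4, 21/4)
C = (61/12, 15/4)

1. B_x = 9/4  [line 16·x + -1·y + -123/4 = 0 ∩ |BE|² = 953/8]
2. B_y = 21/4  [line 16·x + -1·y + -123/4 = 0 ∩ |BE|² = 953/8]
   → B = (9/4, 21/4)
3. C_x = 61/12  [C is the centroid of △BEA]
4. C_y = 15/4  [C is the centroid of △BEA]
   → C = (61/12, 15/4)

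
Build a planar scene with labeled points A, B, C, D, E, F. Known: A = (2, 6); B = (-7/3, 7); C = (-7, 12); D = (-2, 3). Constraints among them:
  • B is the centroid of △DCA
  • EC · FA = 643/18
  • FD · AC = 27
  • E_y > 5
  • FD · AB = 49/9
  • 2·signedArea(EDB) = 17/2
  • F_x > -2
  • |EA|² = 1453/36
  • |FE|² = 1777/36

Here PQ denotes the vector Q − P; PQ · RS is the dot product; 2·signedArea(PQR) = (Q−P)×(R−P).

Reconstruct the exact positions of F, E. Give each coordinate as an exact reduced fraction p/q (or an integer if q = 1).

1. F_x = -5/3  [FD · AB = 49/9 ∩ FD · AC = 27]
2. F_y = -1  [FD · AB = 49/9 ∩ FD · AC = 27]
   → F = (-5/3, -1)
3. E_x = -13/3  [2·signedArea(EDB) = 17/2 ∩ EC · FA = 643/18]
4. E_y = 11/2  [2·signedArea(EDB) = 17/2 ∩ EC · FA = 643/18]
   → E = (-13/3, 11/2)

E = (-13/3, 11/2)
F = (-5/3, -1)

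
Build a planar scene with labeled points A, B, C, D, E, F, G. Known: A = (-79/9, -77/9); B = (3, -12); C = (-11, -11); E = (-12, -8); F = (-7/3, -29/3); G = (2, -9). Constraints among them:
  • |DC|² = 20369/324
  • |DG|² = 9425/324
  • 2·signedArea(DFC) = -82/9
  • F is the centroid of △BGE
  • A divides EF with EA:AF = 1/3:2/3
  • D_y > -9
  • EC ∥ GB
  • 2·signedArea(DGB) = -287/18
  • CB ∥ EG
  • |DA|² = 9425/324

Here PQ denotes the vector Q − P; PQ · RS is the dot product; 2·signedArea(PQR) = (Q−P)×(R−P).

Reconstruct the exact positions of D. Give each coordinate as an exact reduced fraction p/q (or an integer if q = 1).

1. D_x = -61/18  [2·signedArea(DFC) = -82/9 ∩ 2·signedArea(DGB) = -287/18]
2. D_y = -79/9  [2·signedArea(DFC) = -82/9 ∩ 2·signedArea(DGB) = -287/18]
   → D = (-61/18, -79/9)

D = (-61/18, -79/9)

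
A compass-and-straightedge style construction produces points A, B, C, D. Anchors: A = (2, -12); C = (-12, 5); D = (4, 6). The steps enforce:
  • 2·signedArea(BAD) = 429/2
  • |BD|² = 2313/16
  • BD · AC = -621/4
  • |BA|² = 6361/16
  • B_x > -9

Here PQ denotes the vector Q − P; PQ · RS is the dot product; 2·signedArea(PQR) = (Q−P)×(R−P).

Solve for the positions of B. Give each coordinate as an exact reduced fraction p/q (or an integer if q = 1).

B = (-8, 21/4)

1. B_x = -8  [2·signedArea(BAD) = 429/2 ∩ BD · AC = -621/4]
2. B_y = 21/4  [2·signedArea(BAD) = 429/2 ∩ BD · AC = -621/4]
   → B = (-8, 21/4)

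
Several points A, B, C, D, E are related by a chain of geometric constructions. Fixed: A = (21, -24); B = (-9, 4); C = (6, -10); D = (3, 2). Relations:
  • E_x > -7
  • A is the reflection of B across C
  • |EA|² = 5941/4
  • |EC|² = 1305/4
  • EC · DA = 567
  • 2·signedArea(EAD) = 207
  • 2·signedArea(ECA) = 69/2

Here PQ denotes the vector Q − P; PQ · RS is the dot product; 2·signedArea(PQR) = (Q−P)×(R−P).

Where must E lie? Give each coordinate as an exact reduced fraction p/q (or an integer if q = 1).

E = (-6, 7/2)

1. E_x = -6  [2·signedArea(ECA) = 69/2 ∩ 2·signedArea(EAD) = 207]
2. E_y = 7/2  [2·signedArea(ECA) = 69/2 ∩ 2·signedArea(EAD) = 207]
   → E = (-6, 7/2)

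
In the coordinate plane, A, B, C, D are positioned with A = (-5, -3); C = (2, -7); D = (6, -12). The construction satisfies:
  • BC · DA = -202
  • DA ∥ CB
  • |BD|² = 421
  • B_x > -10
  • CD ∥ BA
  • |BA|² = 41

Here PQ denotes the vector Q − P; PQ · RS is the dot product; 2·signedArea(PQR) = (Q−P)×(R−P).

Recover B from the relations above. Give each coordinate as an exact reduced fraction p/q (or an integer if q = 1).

1. B_x = -9  [CD ∥ BA ∩ DA ∥ CB]
2. B_y = 2  [CD ∥ BA ∩ DA ∥ CB]
   → B = (-9, 2)

B = (-9, 2)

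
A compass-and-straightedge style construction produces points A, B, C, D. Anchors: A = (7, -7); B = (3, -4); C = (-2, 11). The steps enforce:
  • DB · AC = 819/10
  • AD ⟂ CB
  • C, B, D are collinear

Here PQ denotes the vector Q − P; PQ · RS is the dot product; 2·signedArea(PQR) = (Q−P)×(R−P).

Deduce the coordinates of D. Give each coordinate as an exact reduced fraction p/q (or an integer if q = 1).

D = (43/10, -79/10)

1. D_x = 43/10  [C, B, D are collinear ∩ AD ⟂ CB]
2. D_y = -79/10  [C, B, D are collinear ∩ AD ⟂ CB]
   → D = (43/10, -79/10)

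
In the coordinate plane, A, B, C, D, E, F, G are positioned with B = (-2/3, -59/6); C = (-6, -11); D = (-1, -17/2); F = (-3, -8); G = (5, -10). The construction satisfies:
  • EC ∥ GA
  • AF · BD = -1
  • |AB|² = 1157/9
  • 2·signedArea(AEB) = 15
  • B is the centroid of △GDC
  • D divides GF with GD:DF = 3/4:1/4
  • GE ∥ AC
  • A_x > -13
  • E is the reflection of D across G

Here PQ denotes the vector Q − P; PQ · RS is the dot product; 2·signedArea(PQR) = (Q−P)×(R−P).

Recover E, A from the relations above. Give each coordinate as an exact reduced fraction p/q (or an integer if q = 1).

A = (-12, -19/2)
E = (11, -23/2)

1. E_x = 11  [E is the reflection of D across G]
2. E_y = -23/2  [E is the reflection of D across G]
   → E = (11, -23/2)
3. A_x = -12  [GE ∥ AC ∩ EC ∥ GA]
4. A_y = -19/2  [GE ∥ AC ∩ EC ∥ GA]
   → A = (-12, -19/2)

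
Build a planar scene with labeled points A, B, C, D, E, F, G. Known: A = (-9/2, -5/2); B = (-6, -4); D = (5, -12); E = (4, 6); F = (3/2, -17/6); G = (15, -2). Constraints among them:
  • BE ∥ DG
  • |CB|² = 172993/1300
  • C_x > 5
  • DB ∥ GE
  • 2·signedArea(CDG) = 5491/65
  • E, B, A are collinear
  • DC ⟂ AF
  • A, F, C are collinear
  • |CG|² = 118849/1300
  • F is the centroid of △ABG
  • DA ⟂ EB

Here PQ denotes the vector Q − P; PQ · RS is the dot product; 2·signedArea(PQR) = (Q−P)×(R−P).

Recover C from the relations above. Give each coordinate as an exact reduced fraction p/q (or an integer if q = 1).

C = (3573/650, -993/325)

1. C_x = 3573/650  [A, F, C are collinear ∩ DC ⟂ AF]
2. C_y = -993/325  [A, F, C are collinear ∩ DC ⟂ AF]
   → C = (3573/650, -993/325)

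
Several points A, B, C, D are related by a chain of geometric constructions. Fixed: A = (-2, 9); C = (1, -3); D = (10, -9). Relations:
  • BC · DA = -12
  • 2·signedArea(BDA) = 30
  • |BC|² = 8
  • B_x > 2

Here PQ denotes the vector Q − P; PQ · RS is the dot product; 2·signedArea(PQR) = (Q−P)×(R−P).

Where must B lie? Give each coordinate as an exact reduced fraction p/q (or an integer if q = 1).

1. B_x = 3  [BC · DA = -12 ∩ 2·signedArea(BDA) = 30]
2. B_y = -1  [BC · DA = -12 ∩ 2·signedArea(BDA) = 30]
   → B = (3, -1)

B = (3, -1)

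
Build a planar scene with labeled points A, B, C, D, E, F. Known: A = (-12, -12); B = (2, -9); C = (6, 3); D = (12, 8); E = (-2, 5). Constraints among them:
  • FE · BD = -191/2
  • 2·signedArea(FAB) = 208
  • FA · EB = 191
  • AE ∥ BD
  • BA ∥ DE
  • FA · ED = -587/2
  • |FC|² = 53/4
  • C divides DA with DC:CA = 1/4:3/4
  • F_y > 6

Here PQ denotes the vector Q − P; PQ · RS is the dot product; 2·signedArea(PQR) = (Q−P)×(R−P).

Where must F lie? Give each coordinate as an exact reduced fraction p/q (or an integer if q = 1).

F = (5, 13/2)

1. F_x = 5  [FA · ED = -587/2 ∩ FE · BD = -191/2]
2. F_y = 13/2  [FA · ED = -587/2 ∩ FE · BD = -191/2]
   → F = (5, 13/2)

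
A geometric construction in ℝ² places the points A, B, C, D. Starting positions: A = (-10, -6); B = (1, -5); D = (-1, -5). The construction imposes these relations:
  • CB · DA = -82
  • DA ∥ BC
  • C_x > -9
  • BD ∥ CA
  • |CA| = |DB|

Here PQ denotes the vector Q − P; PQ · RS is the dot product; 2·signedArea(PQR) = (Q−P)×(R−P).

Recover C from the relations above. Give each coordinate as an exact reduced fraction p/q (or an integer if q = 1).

C = (-8, -6)

1. C_x = -8  [BD ∥ CA ∩ DA ∥ BC]
2. C_y = -6  [BD ∥ CA ∩ DA ∥ BC]
   → C = (-8, -6)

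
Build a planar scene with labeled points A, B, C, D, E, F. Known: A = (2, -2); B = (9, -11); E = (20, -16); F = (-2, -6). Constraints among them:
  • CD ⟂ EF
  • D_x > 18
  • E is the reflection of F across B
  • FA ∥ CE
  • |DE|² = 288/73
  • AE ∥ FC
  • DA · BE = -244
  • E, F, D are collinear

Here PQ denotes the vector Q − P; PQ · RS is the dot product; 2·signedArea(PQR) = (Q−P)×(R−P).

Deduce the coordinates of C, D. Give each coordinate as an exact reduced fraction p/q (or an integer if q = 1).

1. C_x = 16  [FA ∥ CE ∩ AE ∥ FC]
2. C_y = -20  [FA ∥ CE ∩ AE ∥ FC]
   → C = (16, -20)
3. D_x = 1328/73  [E, F, D are collinear ∩ CD ⟂ EF]
4. D_y = -1108/73  [E, F, D are collinear ∩ CD ⟂ EF]
   → D = (1328/73, -1108/73)

C = (16, -20)
D = (1328/73, -1108/73)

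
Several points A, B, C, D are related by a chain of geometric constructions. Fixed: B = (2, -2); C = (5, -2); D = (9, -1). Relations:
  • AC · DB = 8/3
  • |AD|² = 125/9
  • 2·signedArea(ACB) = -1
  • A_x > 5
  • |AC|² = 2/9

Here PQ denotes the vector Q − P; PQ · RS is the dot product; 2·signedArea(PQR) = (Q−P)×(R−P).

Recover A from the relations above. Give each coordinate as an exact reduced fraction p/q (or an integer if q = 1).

1. A_x = 16/3  [2·signedArea(ACB) = -1 ∩ AC · DB = 8/3]
2. A_y = -5/3  [2·signedArea(ACB) = -1 ∩ AC · DB = 8/3]
   → A = (16/3, -5/3)

A = (16/3, -5/3)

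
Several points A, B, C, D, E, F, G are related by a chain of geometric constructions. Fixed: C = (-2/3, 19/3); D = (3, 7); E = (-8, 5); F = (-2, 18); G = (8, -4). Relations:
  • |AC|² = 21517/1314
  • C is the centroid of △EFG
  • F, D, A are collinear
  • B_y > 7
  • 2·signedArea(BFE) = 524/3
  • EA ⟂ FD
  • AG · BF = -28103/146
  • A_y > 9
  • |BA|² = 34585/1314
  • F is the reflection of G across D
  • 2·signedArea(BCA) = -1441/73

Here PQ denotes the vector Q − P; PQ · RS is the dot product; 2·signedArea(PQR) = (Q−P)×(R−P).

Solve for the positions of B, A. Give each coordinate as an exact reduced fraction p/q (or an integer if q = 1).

1. A_x = 273/146  [F, D, A are collinear ∩ EA ⟂ FD]
2. A_y = 1385/146  [F, D, A are collinear ∩ EA ⟂ FD]
   → A = (273/146, 1385/146)
3. B_x = 20/3  [2·signedArea(BFE) = 524/3 ∩ 2·signedArea(BCA) = -1441/73]
4. B_y = 23/3  [2·signedArea(BFE) = 524/3 ∩ 2·signedArea(BCA) = -1441/73]
   → B = (20/3, 23/3)

A = (273/146, 1385/146)
B = (20/3, 23/3)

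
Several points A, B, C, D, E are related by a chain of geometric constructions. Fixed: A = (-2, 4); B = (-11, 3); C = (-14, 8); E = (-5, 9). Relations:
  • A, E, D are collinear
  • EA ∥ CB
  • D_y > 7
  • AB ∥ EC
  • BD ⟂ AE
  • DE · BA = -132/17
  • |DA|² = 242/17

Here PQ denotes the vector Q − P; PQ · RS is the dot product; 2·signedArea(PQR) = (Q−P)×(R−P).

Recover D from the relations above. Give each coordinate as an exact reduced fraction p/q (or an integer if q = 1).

1. D_x = -67/17  [A, E, D are collinear ∩ BD ⟂ AE]
2. D_y = 123/17  [A, E, D are collinear ∩ BD ⟂ AE]
   → D = (-67/17, 123/17)

D = (-67/17, 123/17)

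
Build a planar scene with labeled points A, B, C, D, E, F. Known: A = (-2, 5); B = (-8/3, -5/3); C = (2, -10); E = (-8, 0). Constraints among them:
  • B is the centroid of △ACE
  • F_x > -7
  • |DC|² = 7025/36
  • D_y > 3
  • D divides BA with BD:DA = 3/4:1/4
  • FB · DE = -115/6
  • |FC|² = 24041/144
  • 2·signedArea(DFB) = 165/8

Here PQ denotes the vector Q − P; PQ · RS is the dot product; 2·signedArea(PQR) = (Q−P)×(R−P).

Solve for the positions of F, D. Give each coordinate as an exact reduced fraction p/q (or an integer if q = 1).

D = (-13/6, 10/3)
F = (-20/3, -5/12)

1. D_x = -13/6  [D divides BA with BD:DA = 3/4:1/4]
2. D_y = 10/3  [D divides BA with BD:DA = 3/4:1/4]
   → D = (-13/6, 10/3)
3. F_x = -20/3  [FB · DE = -115/6 ∩ 2·signedArea(DFB) = 165/8]
4. F_y = -5/12  [FB · DE = -115/6 ∩ 2·signedArea(DFB) = 165/8]
   → F = (-20/3, -5/12)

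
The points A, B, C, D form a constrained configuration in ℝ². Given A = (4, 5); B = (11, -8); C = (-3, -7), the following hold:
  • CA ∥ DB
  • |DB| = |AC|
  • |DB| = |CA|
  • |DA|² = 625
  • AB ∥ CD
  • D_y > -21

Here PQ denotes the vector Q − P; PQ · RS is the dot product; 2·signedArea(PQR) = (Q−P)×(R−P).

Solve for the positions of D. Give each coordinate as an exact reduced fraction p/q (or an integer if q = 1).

1. D_x = 4  [CA ∥ DB ∩ AB ∥ CD]
2. D_y = -20  [CA ∥ DB ∩ AB ∥ CD]
   → D = (4, -20)

D = (4, -20)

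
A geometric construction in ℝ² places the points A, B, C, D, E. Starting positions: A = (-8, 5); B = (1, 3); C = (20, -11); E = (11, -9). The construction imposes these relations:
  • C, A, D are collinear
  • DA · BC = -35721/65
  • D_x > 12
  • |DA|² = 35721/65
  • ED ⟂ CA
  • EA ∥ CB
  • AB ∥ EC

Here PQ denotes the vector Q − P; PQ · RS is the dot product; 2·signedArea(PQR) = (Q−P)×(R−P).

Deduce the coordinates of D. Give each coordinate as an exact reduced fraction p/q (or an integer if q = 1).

1. D_x = 803/65  [C, A, D are collinear ∩ ED ⟂ CA]
2. D_y = -431/65  [C, A, D are collinear ∩ ED ⟂ CA]
   → D = (803/65, -431/65)

D = (803/65, -431/65)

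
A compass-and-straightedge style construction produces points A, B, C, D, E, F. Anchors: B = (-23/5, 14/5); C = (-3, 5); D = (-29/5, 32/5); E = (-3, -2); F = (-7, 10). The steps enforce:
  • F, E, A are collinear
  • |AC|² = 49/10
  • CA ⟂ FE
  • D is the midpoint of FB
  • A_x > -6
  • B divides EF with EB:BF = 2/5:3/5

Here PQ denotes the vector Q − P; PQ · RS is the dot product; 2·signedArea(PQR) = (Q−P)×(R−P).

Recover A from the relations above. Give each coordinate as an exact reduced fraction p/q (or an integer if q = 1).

1. A_x = -51/10  [F, E, A are collinear ∩ CA ⟂ FE]
2. A_y = 43/10  [F, E, A are collinear ∩ CA ⟂ FE]
   → A = (-51/10, 43/10)

A = (-51/10, 43/10)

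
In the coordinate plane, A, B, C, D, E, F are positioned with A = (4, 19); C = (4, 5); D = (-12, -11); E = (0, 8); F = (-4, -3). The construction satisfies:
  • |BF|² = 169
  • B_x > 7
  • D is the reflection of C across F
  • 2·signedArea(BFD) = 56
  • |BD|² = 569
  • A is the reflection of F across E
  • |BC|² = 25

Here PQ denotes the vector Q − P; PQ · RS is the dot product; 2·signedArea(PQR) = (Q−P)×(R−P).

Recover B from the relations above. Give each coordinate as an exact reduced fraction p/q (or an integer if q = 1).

B = (8, 2)

1. B_x = 8  [line 8·x + -8·y + -48 = 0 ∩ |BF|² = 169]
2. B_y = 2  [line 8·x + -8·y + -48 = 0 ∩ |BF|² = 169]
   → B = (8, 2)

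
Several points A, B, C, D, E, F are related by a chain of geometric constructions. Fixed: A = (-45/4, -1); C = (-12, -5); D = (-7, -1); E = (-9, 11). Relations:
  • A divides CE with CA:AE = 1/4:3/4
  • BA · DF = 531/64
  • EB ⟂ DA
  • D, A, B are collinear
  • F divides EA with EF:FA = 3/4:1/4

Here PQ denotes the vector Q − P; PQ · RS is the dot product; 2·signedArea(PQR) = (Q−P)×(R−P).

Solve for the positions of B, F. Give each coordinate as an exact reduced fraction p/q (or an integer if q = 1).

1. B_x = -9  [D, A, B are collinear ∩ EB ⟂ DA]
2. B_y = -1  [D, A, B are collinear ∩ EB ⟂ DA]
   → B = (-9, -1)
3. F_x = -171/16  [F divides EA with EF:FA = 3/4:1/4]
4. F_y = 2  [F divides EA with EF:FA = 3/4:1/4]
   → F = (-171/16, 2)

B = (-9, -1)
F = (-171/16, 2)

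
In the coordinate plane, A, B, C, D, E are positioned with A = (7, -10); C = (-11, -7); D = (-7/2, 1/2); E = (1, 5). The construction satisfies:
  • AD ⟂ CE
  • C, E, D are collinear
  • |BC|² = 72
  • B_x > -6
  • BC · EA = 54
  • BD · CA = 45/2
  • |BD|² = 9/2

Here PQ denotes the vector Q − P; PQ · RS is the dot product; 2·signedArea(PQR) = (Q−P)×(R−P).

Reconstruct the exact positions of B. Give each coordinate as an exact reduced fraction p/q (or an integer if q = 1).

1. B_x = -5  [BC · EA = 54 ∩ BD · CA = 45/2]
2. B_y = -1  [BC · EA = 54 ∩ BD · CA = 45/2]
   → B = (-5, -1)

B = (-5, -1)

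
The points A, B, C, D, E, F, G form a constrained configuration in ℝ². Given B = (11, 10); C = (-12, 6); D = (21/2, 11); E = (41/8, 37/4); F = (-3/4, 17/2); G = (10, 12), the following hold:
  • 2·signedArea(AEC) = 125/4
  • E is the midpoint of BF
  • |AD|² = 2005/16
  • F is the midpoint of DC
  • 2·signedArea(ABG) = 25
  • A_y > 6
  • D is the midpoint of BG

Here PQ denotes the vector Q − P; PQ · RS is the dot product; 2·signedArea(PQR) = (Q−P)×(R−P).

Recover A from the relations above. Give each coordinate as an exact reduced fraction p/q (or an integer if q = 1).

A = (1/4, 13/2)

1. A_x = 1/4  [2·signedArea(ABG) = 25 ∩ 2·signedArea(AEC) = 125/4]
2. A_y = 13/2  [2·signedArea(ABG) = 25 ∩ 2·signedArea(AEC) = 125/4]
   → A = (1/4, 13/2)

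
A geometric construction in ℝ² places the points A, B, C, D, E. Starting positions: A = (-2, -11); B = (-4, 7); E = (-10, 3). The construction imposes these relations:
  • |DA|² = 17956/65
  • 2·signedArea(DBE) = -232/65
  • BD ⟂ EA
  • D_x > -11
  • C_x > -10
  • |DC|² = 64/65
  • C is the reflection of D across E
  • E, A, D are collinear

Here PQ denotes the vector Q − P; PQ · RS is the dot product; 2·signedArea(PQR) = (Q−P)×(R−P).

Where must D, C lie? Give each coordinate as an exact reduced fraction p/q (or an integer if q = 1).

1. D_x = -666/65  [E, A, D are collinear ∩ BD ⟂ EA]
2. D_y = 223/65  [E, A, D are collinear ∩ BD ⟂ EA]
   → D = (-666/65, 223/65)
3. C_x = -634/65  [C is the reflection of D across E]
4. C_y = 167/65  [C is the reflection of D across E]
   → C = (-634/65, 167/65)

C = (-634/65, 167/65)
D = (-666/65, 223/65)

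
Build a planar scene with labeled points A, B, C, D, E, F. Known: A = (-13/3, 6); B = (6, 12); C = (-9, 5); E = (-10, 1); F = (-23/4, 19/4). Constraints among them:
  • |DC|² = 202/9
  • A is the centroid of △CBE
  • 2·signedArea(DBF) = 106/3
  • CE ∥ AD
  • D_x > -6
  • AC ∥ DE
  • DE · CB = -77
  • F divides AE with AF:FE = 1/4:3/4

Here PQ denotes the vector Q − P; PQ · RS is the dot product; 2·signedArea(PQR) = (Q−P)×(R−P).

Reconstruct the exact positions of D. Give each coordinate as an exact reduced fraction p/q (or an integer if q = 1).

D = (-16/3, 2)

1. D_x = -16/3  [AC ∥ DE ∩ CE ∥ AD]
2. D_y = 2  [AC ∥ DE ∩ CE ∥ AD]
   → D = (-16/3, 2)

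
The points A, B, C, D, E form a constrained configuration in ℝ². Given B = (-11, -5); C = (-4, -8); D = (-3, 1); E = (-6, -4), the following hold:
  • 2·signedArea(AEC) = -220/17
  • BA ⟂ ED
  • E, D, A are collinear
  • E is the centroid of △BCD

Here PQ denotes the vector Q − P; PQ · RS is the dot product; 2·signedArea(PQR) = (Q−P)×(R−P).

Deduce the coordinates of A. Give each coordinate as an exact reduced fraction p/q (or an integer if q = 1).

A = (-132/17, -118/17)

1. A_x = -132/17  [E, D, A are collinear ∩ BA ⟂ ED]
2. A_y = -118/17  [E, D, A are collinear ∩ BA ⟂ ED]
   → A = (-132/17, -118/17)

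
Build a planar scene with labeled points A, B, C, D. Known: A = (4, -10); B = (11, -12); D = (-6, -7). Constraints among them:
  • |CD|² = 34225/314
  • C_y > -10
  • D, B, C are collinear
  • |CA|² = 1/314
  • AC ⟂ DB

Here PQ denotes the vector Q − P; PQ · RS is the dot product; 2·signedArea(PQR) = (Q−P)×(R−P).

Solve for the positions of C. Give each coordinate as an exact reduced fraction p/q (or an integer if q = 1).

C = (1261/314, -3123/314)

1. C_x = 1261/314  [D, B, C are collinear ∩ AC ⟂ DB]
2. C_y = -3123/314  [D, B, C are collinear ∩ AC ⟂ DB]
   → C = (1261/314, -3123/314)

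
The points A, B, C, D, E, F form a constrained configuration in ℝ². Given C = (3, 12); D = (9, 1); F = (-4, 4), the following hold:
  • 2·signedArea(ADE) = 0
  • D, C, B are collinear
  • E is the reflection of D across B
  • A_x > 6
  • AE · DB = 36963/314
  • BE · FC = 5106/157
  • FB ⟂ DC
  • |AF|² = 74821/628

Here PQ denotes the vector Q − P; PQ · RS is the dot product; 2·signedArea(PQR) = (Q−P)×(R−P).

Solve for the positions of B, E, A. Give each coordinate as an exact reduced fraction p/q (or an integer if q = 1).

A = (1080/157, 1535/314)
B = (747/157, 1378/157)
E = (81/157, 2599/157)

1. B_x = 747/157  [D, C, B are collinear ∩ FB ⟂ DC]
2. B_y = 1378/157  [D, C, B are collinear ∩ FB ⟂ DC]
   → B = (747/157, 1378/157)
3. E_x = 81/157  [E is the reflection of D across B]
4. E_y = 2599/157  [E is the reflection of D across B]
   → E = (81/157, 2599/157)
5. A_x = 1080/157  [2·signedArea(ADE) = 0 ∩ AE · DB = 36963/314]
6. A_y = 1535/314  [2·signedArea(ADE) = 0 ∩ AE · DB = 36963/314]
   → A = (1080/157, 1535/314)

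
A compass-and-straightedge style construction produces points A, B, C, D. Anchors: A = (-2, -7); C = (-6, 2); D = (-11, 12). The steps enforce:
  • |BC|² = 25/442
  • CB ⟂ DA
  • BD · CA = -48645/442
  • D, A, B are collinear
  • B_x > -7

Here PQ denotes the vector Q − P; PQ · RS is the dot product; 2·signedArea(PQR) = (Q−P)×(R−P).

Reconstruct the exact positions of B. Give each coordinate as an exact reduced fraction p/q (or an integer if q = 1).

1. B_x = -2747/442  [D, A, B are collinear ∩ CB ⟂ DA]
2. B_y = 839/442  [D, A, B are collinear ∩ CB ⟂ DA]
   → B = (-2747/442, 839/442)

B = (-2747/442, 839/442)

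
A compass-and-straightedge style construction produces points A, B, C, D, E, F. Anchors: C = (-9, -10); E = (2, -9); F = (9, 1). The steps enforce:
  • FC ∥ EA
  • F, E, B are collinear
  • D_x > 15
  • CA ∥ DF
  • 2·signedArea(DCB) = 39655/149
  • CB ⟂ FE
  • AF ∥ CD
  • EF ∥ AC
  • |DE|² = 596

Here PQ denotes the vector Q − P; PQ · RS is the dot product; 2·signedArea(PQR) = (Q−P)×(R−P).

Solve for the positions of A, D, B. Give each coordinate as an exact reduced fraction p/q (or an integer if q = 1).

A = (-16, -20)
B = (-311/149, -2211/149)
D = (16, 11)

1. A_x = -16  [EF ∥ AC ∩ FC ∥ EA]
2. A_y = -20  [EF ∥ AC ∩ FC ∥ EA]
   → A = (-16, -20)
3. D_x = 16  [CA ∥ DF ∩ AF ∥ CD]
4. D_y = 11  [CA ∥ DF ∩ AF ∥ CD]
   → D = (16, 11)
5. B_x = -311/149  [F, E, B are collinear ∩ CB ⟂ FE]
6. B_y = -2211/149  [F, E, B are collinear ∩ CB ⟂ FE]
   → B = (-311/149, -2211/149)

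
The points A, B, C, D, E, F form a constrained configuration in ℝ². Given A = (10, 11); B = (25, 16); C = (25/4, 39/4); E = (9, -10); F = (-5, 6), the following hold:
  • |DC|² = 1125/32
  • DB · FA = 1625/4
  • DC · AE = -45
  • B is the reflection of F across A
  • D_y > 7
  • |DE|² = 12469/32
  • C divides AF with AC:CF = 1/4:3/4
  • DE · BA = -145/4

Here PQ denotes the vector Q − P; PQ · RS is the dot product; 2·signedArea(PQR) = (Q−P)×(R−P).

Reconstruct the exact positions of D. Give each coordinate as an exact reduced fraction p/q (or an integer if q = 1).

D = (5/8, 63/8)

1. D_x = 5/8  [DE · BA = -145/4 ∩ DC · AE = -45]
2. D_y = 63/8  [DE · BA = -145/4 ∩ DC · AE = -45]
   → D = (5/8, 63/8)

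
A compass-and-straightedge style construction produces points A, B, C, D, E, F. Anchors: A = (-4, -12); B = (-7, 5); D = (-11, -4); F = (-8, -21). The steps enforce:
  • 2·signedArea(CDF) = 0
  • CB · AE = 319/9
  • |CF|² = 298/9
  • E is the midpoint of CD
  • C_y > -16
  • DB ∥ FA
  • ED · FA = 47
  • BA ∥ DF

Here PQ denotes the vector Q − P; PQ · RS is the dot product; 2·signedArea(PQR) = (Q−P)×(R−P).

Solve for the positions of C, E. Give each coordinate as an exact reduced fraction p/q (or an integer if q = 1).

C = (-9, -46/3)
E = (-10, -29/3)

1. C_x = -9  [line 17·x + 3·y + 199 = 0 ∩ |CF|² = 298/9]
2. C_y = -46/3  [line 17·x + 3·y + 199 = 0 ∩ |CF|² = 298/9]
   → C = (-9, -46/3)
3. E_x = -10  [E is the midpoint of CD]
4. E_y = -29/3  [E is the midpoint of CD]
   → E = (-10, -29/3)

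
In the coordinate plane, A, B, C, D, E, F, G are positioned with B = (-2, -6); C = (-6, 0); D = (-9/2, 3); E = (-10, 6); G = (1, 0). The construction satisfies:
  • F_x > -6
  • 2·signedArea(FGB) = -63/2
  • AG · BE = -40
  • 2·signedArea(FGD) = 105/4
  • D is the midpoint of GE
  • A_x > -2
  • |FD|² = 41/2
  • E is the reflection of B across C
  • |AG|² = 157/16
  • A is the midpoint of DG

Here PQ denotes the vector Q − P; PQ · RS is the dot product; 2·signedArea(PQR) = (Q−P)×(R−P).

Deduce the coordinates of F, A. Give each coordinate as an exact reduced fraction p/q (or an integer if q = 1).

1. F_x = -5  [2·signedArea(FGD) = 105/4 ∩ 2·signedArea(FGB) = -63/2]
2. F_y = -3/2  [2·signedArea(FGD) = 105/4 ∩ 2·signedArea(FGB) = -63/2]
   → F = (-5, -3/2)
3. A_x = -7/4  [A is the midpoint of DG]
4. A_y = 3/2  [A is the midpoint of DG]
   → A = (-7/4, 3/2)

A = (-7/4, 3/2)
F = (-5, -3/2)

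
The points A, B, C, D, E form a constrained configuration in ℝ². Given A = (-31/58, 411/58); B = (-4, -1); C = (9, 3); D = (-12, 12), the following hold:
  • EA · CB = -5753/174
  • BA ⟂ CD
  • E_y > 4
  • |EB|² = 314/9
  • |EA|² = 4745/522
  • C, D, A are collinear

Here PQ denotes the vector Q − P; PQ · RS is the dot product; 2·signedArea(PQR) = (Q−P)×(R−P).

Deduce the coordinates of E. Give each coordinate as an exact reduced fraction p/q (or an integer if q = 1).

1. E_x = -7/3  [line 13·x + 4·y + 35/3 = 0 ∩ |EB|² = 314/9]
2. E_y = 14/3  [line 13·x + 4·y + 35/3 = 0 ∩ |EB|² = 314/9]
   → E = (-7/3, 14/3)

E = (-7/3, 14/3)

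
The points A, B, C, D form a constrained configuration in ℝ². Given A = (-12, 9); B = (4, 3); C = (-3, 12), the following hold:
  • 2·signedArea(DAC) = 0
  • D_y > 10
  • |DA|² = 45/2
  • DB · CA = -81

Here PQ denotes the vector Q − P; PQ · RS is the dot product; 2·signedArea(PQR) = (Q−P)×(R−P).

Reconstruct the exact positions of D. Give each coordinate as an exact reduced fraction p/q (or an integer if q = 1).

D = (-15/2, 21/2)

1. D_x = -15/2  [2·signedArea(DAC) = 0 ∩ DB · CA = -81]
2. D_y = 21/2  [2·signedArea(DAC) = 0 ∩ DB · CA = -81]
   → D = (-15/2, 21/2)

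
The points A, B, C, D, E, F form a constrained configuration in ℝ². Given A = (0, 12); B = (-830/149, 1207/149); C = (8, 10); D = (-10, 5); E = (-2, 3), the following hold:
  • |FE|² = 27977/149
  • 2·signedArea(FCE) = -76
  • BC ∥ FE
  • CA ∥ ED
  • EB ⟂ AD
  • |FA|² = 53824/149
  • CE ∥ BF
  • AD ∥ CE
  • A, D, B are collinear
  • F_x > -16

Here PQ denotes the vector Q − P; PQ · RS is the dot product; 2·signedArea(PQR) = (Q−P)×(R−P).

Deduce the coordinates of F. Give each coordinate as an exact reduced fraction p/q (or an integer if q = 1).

1. F_x = -2320/149  [BC ∥ FE ∩ CE ∥ BF]
2. F_y = 164/149  [BC ∥ FE ∩ CE ∥ BF]
   → F = (-2320/149, 164/149)

F = (-2320/149, 164/149)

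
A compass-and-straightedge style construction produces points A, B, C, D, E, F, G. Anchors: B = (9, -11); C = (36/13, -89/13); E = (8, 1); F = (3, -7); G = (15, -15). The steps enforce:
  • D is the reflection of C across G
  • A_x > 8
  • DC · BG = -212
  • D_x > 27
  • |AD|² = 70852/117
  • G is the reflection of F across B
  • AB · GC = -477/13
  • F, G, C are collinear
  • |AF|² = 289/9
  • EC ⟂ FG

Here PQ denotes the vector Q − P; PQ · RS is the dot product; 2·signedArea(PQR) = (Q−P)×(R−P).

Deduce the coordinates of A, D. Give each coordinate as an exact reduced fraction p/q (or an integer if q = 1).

A = (26/3, -7)
D = (354/13, -301/13)

1. A_x = 26/3  [line 159/13·x + -106/13·y + -2120/13 = 0 ∩ |AF|² = 289/9]
2. A_y = -7  [line 159/13·x + -106/13·y + -2120/13 = 0 ∩ |AF|² = 289/9]
   → A = (26/3, -7)
3. D_x = 354/13  [D is the reflection of C across G]
4. D_y = -301/13  [D is the reflection of C across G]
   → D = (354/13, -301/13)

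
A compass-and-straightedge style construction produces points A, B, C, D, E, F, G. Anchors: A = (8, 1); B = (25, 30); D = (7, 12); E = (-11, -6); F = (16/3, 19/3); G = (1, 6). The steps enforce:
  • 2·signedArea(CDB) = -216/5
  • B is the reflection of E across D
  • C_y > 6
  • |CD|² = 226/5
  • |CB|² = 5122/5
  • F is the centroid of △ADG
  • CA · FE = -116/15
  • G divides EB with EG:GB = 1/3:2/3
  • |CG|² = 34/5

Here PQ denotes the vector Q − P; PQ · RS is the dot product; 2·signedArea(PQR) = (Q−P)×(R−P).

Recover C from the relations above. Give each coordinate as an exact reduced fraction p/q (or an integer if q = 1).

C = (18/5, 31/5)

1. C_x = 18/5  [CA · FE = -116/15 ∩ 2·signedArea(CDB) = -216/5]
2. C_y = 31/5  [CA · FE = -116/15 ∩ 2·signedArea(CDB) = -216/5]
   → C = (18/5, 31/5)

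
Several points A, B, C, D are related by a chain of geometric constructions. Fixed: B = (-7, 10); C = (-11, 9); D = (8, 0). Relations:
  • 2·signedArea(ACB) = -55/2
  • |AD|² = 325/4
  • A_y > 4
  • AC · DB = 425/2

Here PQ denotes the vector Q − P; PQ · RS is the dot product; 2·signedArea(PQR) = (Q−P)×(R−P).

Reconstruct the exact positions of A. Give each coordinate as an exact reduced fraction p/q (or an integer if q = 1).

1. A_x = 1/2  [2·signedArea(ACB) = -55/2 ∩ AC · DB = 425/2]
2. A_y = 5  [2·signedArea(ACB) = -55/2 ∩ AC · DB = 425/2]
   → A = (1/2, 5)

A = (1/2, 5)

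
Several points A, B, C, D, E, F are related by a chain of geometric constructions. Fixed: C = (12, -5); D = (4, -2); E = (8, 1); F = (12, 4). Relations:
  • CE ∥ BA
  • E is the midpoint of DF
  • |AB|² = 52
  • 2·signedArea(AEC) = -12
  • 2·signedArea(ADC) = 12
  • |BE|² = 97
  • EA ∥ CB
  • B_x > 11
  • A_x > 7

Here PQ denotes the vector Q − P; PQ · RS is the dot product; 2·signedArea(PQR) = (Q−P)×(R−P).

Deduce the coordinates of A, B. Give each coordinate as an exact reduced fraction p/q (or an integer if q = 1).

A = (8, -2)
B = (12, -8)

1. A_x = 8  [2·signedArea(AEC) = -12 ∩ 2·signedArea(ADC) = 12]
2. A_y = -2  [2·signedArea(AEC) = -12 ∩ 2·signedArea(ADC) = 12]
   → A = (8, -2)
3. B_x = 12  [CE ∥ BA ∩ EA ∥ CB]
4. B_y = -8  [CE ∥ BA ∩ EA ∥ CB]
   → B = (12, -8)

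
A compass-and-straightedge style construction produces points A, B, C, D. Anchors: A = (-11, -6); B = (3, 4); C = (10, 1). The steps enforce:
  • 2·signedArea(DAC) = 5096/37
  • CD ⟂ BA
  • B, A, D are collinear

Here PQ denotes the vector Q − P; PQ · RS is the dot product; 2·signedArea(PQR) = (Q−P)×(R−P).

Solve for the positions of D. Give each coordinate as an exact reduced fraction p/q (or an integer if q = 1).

1. D_x = 230/37  [B, A, D are collinear ∩ CD ⟂ BA]
2. D_y = 233/37  [B, A, D are collinear ∩ CD ⟂ BA]
   → D = (230/37, 233/37)

D = (230/37, 233/37)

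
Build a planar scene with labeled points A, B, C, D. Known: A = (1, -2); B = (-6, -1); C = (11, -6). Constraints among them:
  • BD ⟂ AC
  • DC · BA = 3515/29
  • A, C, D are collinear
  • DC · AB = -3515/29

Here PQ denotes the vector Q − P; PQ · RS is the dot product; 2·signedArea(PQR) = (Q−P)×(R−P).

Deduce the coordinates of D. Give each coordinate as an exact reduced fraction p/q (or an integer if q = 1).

D = (-156/29, 16/29)

1. D_x = -156/29  [A, C, D are collinear ∩ BD ⟂ AC]
2. D_y = 16/29  [A, C, D are collinear ∩ BD ⟂ AC]
   → D = (-156/29, 16/29)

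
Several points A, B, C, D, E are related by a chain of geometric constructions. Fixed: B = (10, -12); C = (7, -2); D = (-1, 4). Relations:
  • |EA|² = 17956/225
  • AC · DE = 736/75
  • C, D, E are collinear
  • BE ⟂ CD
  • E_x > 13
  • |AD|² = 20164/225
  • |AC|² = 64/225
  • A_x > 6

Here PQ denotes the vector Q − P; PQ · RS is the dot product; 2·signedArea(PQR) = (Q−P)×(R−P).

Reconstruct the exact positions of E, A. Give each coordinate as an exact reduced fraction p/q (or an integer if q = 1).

A = (493/75, -42/25)
E = (343/25, -176/25)

1. E_x = 343/25  [C, D, E are collinear ∩ BE ⟂ CD]
2. E_y = -176/25  [C, D, E are collinear ∩ BE ⟂ CD]
   → E = (343/25, -176/25)
3. A_x = 493/75  [line -368/25·x + 276/25·y + 8648/75 = 0 ∩ |AD|² = 20164/225]
4. A_y = -42/25  [line -368/25·x + 276/25·y + 8648/75 = 0 ∩ |AD|² = 20164/225]
   → A = (493/75, -42/25)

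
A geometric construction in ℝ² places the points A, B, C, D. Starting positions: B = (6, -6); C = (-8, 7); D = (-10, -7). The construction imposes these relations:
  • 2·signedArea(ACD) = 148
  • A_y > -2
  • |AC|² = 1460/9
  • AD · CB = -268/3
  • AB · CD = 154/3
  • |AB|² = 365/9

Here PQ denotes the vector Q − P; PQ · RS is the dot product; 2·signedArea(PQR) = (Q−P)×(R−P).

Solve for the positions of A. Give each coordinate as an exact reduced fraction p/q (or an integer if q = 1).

A = (4/3, -5/3)

1. A_x = 4/3  [AD · CB = -268/3 ∩ 2·signedArea(ACD) = 148]
2. A_y = -5/3  [AD · CB = -268/3 ∩ 2·signedArea(ACD) = 148]
   → A = (4/3, -5/3)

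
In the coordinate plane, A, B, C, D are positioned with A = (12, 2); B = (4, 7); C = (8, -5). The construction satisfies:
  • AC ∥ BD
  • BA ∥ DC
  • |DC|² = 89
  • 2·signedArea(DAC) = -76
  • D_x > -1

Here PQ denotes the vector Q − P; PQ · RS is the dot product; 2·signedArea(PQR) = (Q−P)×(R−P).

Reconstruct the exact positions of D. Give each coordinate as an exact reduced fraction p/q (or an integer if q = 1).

1. D_x = 0  [BA ∥ DC ∩ AC ∥ BD]
2. D_y = 0  [BA ∥ DC ∩ AC ∥ BD]
   → D = (0, 0)

D = (0, 0)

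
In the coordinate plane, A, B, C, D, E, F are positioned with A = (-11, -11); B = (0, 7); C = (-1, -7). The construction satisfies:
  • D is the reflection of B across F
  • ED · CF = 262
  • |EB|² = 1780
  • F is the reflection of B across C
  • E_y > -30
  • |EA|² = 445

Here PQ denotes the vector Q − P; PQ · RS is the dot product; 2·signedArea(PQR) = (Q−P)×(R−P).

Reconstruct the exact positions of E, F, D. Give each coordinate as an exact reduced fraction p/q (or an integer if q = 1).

1. F_x = -2  [F is the reflection of B across C]
2. F_y = -21  [F is the reflection of B across C]
   → F = (-2, -21)
3. D_x = -4  [D is the reflection of B across F]
4. D_y = -49  [D is the reflection of B across F]
   → D = (-4, -49)
5. E_x = -22  [line 1·x + 14·y + 428 = 0 ∩ |EB|² = 1780]
6. E_y = -29  [line 1·x + 14·y + 428 = 0 ∩ |EB|² = 1780]
   → E = (-22, -29)

D = (-4, -49)
E = (-22, -29)
F = (-2, -21)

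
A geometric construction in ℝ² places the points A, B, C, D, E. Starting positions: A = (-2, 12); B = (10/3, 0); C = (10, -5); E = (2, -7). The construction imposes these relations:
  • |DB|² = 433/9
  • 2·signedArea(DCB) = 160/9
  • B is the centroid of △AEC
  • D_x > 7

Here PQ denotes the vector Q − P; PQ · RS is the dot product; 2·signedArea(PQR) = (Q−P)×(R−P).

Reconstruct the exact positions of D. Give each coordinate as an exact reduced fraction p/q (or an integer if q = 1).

1. D_x = 22/3  [line -5·x + -20/3·y + -10/9 = 0 ∩ |DB|² = 433/9]
2. D_y = -17/3  [line -5·x + -20/3·y + -10/9 = 0 ∩ |DB|² = 433/9]
   → D = (22/3, -17/3)

D = (22/3, -17/3)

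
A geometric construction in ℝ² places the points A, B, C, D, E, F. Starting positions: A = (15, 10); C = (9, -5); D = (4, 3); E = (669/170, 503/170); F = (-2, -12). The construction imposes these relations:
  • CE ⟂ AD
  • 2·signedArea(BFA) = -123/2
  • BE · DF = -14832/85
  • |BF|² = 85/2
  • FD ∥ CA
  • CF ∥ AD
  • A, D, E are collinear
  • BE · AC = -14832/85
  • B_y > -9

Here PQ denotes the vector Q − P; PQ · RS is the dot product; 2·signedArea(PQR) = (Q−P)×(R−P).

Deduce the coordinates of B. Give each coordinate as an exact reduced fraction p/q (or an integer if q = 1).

B = (7/2, -17/2)

1. B_x = 7/2  [BE · AC = -14832/85 ∩ 2·signedArea(BFA) = -123/2]
2. B_y = -17/2  [BE · AC = -14832/85 ∩ 2·signedArea(BFA) = -123/2]
   → B = (7/2, -17/2)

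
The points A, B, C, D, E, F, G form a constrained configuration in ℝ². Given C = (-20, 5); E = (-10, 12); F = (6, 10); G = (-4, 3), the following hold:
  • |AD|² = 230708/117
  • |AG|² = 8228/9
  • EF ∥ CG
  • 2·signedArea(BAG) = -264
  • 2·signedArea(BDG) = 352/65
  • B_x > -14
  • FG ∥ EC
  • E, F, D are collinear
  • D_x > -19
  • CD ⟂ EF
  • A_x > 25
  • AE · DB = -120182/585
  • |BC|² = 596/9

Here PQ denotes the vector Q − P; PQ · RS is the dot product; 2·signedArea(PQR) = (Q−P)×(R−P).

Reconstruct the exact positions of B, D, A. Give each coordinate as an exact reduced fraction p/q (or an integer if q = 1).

A = (76/3, 31/3)
B = (-40/3, 29/3)
D = (-1234/65, 853/65)

1. D_x = -1234/65  [E, F, D are collinear ∩ CD ⟂ EF]
2. D_y = 853/65  [E, F, D are collinear ∩ CD ⟂ EF]
   → D = (-1234/65, 853/65)
3. B_x = -40/3  [line 658/65·x + 974/65·y + -642/65 = 0 ∩ |BC|² = 596/9]
4. B_y = 29/3  [line 658/65·x + 974/65·y + -642/65 = 0 ∩ |BC|² = 596/9]
   → B = (-40/3, 29/3)
5. A_x = 76/3  [2·signedArea(BAG) = -264 ∩ AE · DB = -120182/585]
6. A_y = 31/3  [2·signedArea(BAG) = -264 ∩ AE · DB = -120182/585]
   → A = (76/3, 31/3)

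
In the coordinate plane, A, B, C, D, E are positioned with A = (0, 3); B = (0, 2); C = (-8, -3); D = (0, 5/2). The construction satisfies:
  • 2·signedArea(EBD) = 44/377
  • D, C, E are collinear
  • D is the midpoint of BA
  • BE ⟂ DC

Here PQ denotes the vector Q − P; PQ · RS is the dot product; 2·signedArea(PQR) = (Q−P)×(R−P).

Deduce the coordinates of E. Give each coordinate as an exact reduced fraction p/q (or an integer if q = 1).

1. E_x = -88/377  [D, C, E are collinear ∩ BE ⟂ DC]
2. E_y = 882/377  [D, C, E are collinear ∩ BE ⟂ DC]
   → E = (-88/377, 882/377)

E = (-88/377, 882/377)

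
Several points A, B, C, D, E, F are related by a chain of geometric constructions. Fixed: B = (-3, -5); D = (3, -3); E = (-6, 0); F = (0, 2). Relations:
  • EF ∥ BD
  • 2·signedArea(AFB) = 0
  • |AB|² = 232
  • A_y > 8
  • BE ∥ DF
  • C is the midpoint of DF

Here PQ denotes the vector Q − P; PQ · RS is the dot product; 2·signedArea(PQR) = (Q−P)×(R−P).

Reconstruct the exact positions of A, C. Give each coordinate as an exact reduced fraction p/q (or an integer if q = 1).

1. A_x = 3  [line 7·x + -3·y + 6 = 0 ∩ |AB|² = 232]
2. A_y = 9  [line 7·x + -3·y + 6 = 0 ∩ |AB|² = 232]
   → A = (3, 9)
3. C_x = 3/2  [C is the midpoint of DF]
4. C_y = -1/2  [C is the midpoint of DF]
   → C = (3/2, -1/2)

A = (3, 9)
C = (3/2, -1/2)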